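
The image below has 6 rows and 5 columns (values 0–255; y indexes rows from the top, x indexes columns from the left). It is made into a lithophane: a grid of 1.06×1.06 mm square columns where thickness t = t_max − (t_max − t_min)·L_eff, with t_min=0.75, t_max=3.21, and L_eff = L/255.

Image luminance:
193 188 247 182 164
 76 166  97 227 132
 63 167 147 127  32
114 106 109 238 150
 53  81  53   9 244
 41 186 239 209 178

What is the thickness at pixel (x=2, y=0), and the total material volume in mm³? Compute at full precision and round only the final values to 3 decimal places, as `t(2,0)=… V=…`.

span = t_max - t_min = 3.21 - 0.75 = 2.460
L(2,0) = 247, L_eff = 247/255 = 0.968627
t(2,0) = 3.21 - 2.460·0.968627 = 0.827
Σt over all 6·5 pixels = 236337/4250 ≈ 55.6087059
V = pitch²·Σt = 1.06²·236337/4250 = 62.482

t(2,0)=0.827 V=62.482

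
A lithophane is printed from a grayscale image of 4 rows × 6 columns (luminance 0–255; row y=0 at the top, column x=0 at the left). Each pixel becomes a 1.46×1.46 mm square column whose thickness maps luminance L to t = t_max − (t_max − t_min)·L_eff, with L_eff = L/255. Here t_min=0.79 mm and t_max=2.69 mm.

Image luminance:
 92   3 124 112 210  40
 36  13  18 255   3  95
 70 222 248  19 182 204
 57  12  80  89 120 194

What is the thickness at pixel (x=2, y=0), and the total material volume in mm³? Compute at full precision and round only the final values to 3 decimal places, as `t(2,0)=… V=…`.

t(2,0)=1.766 V=97.942

span = t_max - t_min = 2.69 - 0.79 = 1.900
L(2,0) = 124, L_eff = 124/255 = 0.486275
t(2,0) = 2.69 - 1.900·0.486275 = 1.766
Σt over all 4·6 pixels = 58583/1275 ≈ 45.9474510
V = pitch²·Σt = 1.46²·58583/1275 = 97.942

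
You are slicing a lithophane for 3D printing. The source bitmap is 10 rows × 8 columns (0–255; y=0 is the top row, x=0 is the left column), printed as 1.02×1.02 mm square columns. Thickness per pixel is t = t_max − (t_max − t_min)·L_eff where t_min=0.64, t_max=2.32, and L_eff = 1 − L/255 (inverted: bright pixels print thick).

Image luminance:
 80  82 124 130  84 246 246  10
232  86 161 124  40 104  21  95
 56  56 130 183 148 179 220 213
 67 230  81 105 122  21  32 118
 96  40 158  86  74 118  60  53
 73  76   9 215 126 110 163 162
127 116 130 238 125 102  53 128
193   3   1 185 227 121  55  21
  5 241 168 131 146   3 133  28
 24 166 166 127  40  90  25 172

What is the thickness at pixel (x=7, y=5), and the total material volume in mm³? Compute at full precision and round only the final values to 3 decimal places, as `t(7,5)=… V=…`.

t(7,5)=1.707 V=114.513

span = t_max - t_min = 2.32 - 0.64 = 1.680
L(7,5) = 162, L_eff = 1 - 162/255 = 0.364706 (inverted)
t(7,5) = 2.32 - 1.680·0.364706 = 1.707
Σt over all 10·8 pixels = 46778/425 ≈ 110.0658824
V = pitch²·Σt = 1.02²·46778/425 = 114.513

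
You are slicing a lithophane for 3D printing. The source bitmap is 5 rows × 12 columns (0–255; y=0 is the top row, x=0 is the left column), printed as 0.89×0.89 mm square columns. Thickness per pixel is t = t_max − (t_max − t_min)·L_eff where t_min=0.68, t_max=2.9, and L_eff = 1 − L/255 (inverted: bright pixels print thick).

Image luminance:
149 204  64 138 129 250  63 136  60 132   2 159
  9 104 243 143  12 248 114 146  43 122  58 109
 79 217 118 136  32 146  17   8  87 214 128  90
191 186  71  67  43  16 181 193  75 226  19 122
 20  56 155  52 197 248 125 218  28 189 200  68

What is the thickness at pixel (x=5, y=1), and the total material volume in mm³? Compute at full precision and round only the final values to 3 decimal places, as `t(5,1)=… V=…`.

t(5,1)=2.839 V=80.968

span = t_max - t_min = 2.9 - 0.68 = 2.220
L(5,1) = 248, L_eff = 1 - 248/255 = 0.027451 (inverted)
t(5,1) = 2.9 - 2.220·0.027451 = 2.839
Σt over all 5·12 pixels = 102.22
V = pitch²·Σt = 0.89²·102.22 = 80.968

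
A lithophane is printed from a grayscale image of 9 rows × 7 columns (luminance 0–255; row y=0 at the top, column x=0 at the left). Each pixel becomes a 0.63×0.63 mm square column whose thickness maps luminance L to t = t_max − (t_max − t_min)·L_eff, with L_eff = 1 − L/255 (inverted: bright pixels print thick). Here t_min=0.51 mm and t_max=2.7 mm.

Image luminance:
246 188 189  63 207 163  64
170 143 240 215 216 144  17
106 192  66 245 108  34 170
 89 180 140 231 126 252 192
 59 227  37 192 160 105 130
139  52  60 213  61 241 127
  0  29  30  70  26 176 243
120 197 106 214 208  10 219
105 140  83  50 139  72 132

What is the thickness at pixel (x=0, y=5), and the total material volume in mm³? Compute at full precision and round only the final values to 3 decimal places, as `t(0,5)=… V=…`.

span = t_max - t_min = 2.7 - 0.51 = 2.190
L(0,5) = 139, L_eff = 1 - 139/255 = 0.454902 (inverted)
t(0,5) = 2.7 - 2.190·0.454902 = 1.704
Σt over all 9·7 pixels = 105.714
V = pitch²·Σt = 0.63²·105.714 = 41.958

t(0,5)=1.704 V=41.958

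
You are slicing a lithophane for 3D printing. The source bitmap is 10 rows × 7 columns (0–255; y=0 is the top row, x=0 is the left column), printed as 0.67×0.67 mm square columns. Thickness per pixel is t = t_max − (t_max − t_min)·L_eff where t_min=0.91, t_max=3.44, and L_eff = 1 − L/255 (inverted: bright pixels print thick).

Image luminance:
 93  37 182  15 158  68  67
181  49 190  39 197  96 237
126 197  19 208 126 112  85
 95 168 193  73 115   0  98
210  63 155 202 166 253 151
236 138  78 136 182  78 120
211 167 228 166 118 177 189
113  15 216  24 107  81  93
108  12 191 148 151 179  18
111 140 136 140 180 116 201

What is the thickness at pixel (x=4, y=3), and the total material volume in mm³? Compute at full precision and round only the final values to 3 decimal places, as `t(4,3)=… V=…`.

span = t_max - t_min = 3.44 - 0.91 = 2.530
L(4,3) = 115, L_eff = 1 - 115/255 = 0.549020 (inverted)
t(4,3) = 3.44 - 2.530·0.549020 = 2.051
Σt over all 10·7 pixels = 1966867/12750 ≈ 154.2640784
V = pitch²·Σt = 0.67²·1966867/12750 = 69.249

t(4,3)=2.051 V=69.249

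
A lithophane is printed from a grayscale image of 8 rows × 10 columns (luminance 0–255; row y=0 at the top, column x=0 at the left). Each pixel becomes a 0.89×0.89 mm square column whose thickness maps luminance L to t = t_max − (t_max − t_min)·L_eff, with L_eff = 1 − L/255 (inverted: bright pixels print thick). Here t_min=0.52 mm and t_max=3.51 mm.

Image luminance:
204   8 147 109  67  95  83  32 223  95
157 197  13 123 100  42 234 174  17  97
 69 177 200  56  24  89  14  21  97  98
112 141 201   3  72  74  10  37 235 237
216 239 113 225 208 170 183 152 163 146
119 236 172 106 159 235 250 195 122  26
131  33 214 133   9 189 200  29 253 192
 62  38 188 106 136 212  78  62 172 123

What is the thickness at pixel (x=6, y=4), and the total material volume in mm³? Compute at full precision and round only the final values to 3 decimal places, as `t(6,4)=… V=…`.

t(6,4)=2.666 V=127.491

span = t_max - t_min = 3.51 - 0.52 = 2.990
L(6,4) = 183, L_eff = 1 - 183/255 = 0.282353 (inverted)
t(6,4) = 3.51 - 2.990·0.282353 = 2.666
Σt over all 8·10 pixels = 1368107/8500 ≈ 160.9537647
V = pitch²·Σt = 0.89²·1368107/8500 = 127.491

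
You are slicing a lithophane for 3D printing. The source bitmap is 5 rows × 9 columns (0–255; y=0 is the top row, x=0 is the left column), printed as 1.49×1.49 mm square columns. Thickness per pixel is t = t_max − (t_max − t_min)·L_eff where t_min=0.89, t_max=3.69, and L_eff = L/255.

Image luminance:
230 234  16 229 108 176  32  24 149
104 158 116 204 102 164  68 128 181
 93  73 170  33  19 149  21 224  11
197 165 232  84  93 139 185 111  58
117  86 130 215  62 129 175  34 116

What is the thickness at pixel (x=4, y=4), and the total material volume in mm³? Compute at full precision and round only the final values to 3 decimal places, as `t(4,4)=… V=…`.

t(4,4)=3.009 V=233.498

span = t_max - t_min = 3.69 - 0.89 = 2.800
L(4,4) = 62, L_eff = 62/255 = 0.243137
t(4,4) = 3.69 - 2.800·0.243137 = 3.009
Σt over all 5·9 pixels = 178797/1700 ≈ 105.1747059
V = pitch²·Σt = 1.49²·178797/1700 = 233.498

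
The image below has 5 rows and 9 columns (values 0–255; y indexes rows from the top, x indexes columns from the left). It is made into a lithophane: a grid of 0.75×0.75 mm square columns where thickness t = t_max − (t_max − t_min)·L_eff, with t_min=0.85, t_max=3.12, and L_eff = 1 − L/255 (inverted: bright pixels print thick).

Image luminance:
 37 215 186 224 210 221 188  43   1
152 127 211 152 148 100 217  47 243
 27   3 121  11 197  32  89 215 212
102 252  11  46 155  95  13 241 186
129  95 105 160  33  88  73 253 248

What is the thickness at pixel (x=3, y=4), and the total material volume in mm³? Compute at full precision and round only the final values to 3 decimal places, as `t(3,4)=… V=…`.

span = t_max - t_min = 3.12 - 0.85 = 2.270
L(3,4) = 160, L_eff = 1 - 160/255 = 0.372549 (inverted)
t(3,4) = 3.12 - 2.270·0.372549 = 2.274
Σt over all 5·9 pixels = 2317853/25500 ≈ 90.8961961
V = pitch²·Σt = 0.75²·2317853/25500 = 51.129

t(3,4)=2.274 V=51.129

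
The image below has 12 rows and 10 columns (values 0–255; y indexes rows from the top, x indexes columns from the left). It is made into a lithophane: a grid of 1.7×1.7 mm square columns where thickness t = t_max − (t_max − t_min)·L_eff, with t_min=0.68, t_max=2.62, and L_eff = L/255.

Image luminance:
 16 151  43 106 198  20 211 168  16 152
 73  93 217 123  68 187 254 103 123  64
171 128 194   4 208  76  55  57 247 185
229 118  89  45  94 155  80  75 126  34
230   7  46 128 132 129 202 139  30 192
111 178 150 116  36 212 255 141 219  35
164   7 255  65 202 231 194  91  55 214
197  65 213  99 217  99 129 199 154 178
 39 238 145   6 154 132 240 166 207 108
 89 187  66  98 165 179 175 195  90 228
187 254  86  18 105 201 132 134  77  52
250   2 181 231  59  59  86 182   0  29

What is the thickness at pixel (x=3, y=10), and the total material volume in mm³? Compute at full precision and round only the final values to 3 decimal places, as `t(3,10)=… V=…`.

span = t_max - t_min = 2.62 - 0.68 = 1.940
L(3,10) = 18, L_eff = 18/255 = 0.070588
t(3,10) = 2.62 - 1.940·0.070588 = 2.483
Σt over all 12·10 pixels = 1242656/6375 ≈ 194.9264314
V = pitch²·Σt = 1.7²·1242656/6375 = 563.337

t(3,10)=2.483 V=563.337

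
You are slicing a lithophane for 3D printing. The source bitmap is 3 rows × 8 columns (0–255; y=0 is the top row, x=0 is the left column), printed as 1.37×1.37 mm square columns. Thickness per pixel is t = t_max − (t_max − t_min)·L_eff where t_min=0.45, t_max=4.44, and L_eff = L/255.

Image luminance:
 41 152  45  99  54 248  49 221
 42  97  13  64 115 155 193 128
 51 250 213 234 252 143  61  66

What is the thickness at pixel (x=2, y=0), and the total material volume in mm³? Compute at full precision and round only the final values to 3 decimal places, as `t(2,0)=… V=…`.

span = t_max - t_min = 4.44 - 0.45 = 3.990
L(2,0) = 45, L_eff = 45/255 = 0.176471
t(2,0) = 4.44 - 3.990·0.176471 = 3.736
Σt over all 3·8 pixels = 254311/4250 ≈ 59.8378824
V = pitch²·Σt = 1.37²·254311/4250 = 112.310

t(2,0)=3.736 V=112.310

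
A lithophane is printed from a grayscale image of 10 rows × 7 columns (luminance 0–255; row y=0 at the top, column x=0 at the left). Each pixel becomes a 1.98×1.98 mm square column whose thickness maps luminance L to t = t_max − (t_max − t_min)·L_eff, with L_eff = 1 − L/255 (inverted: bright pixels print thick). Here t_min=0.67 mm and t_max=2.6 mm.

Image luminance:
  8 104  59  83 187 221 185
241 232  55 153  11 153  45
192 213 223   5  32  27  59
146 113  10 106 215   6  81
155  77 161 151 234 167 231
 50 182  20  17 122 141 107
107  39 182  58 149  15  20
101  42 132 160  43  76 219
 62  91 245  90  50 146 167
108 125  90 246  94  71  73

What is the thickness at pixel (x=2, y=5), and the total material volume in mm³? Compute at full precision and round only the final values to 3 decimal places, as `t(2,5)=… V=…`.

t(2,5)=0.821 V=420.679

span = t_max - t_min = 2.6 - 0.67 = 1.930
L(2,5) = 20, L_eff = 1 - 20/255 = 0.921569 (inverted)
t(2,5) = 2.6 - 1.930·0.921569 = 0.821
Σt over all 10·7 pixels = 2736283/25500 ≈ 107.3052157
V = pitch²·Σt = 1.98²·2736283/25500 = 420.679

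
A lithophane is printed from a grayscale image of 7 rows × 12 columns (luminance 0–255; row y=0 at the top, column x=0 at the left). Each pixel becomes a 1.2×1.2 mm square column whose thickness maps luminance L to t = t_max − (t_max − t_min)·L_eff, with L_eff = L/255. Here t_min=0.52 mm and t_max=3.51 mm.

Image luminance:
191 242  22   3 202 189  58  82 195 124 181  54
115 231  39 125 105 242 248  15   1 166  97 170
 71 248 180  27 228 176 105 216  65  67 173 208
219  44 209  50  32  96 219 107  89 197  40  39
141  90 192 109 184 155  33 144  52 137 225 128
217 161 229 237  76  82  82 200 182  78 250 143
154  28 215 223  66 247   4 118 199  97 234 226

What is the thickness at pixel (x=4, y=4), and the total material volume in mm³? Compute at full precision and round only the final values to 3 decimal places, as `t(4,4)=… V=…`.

span = t_max - t_min = 3.51 - 0.52 = 2.990
L(4,4) = 184, L_eff = 184/255 = 0.721569
t(4,4) = 3.51 - 2.990·0.721569 = 1.353
Σt over all 7·12 pixels = 203398/1275 ≈ 159.5278431
V = pitch²·Σt = 1.2²·203398/1275 = 229.720

t(4,4)=1.353 V=229.720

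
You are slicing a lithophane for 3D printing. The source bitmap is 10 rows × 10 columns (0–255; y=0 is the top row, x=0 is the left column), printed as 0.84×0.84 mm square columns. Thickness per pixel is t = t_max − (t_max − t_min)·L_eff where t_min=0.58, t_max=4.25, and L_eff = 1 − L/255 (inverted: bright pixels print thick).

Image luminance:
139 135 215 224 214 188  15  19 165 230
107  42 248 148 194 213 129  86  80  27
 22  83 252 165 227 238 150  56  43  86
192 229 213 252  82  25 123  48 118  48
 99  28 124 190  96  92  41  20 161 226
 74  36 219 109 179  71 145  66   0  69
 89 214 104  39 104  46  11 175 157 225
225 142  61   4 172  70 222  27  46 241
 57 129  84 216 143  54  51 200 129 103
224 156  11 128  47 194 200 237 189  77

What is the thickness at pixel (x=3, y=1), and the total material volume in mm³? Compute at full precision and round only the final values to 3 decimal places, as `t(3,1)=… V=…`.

span = t_max - t_min = 4.25 - 0.58 = 3.670
L(3,1) = 148, L_eff = 1 - 148/255 = 0.419608 (inverted)
t(3,1) = 4.25 - 3.670·0.419608 = 2.710
Σt over all 10·10 pixels = 3036553/12750 ≈ 238.1610196
V = pitch²·Σt = 0.84²·3036553/12750 = 168.046

t(3,1)=2.710 V=168.046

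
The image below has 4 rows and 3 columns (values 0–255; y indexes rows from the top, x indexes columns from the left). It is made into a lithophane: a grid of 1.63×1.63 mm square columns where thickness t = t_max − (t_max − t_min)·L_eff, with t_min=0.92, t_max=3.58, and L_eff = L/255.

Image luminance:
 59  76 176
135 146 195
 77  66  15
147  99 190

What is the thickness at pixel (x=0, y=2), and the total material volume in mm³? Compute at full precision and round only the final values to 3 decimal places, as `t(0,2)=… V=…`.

span = t_max - t_min = 3.58 - 0.92 = 2.660
L(0,2) = 77, L_eff = 77/255 = 0.301961
t(0,2) = 3.58 - 2.660·0.301961 = 2.777
Σt over all 4·3 pixels = 364067/12750 ≈ 28.5542745
V = pitch²·Σt = 1.63²·364067/12750 = 75.866

t(0,2)=2.777 V=75.866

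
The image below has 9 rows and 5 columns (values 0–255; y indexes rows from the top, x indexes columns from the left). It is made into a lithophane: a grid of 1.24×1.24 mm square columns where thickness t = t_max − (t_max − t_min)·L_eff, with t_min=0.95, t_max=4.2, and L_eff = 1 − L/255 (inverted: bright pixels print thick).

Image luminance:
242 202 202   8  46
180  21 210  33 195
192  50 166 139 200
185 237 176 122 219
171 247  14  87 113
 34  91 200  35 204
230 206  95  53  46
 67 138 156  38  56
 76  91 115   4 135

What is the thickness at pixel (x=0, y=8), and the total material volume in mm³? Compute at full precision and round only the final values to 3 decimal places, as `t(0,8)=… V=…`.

span = t_max - t_min = 4.2 - 0.95 = 3.250
L(0,8) = 76, L_eff = 1 - 76/255 = 0.701961 (inverted)
t(0,8) = 4.2 - 3.250·0.701961 = 1.919
Σt over all 9·5 pixels = 9838/85 ≈ 115.7411765
V = pitch²·Σt = 1.24²·9838/85 = 177.964

t(0,8)=1.919 V=177.964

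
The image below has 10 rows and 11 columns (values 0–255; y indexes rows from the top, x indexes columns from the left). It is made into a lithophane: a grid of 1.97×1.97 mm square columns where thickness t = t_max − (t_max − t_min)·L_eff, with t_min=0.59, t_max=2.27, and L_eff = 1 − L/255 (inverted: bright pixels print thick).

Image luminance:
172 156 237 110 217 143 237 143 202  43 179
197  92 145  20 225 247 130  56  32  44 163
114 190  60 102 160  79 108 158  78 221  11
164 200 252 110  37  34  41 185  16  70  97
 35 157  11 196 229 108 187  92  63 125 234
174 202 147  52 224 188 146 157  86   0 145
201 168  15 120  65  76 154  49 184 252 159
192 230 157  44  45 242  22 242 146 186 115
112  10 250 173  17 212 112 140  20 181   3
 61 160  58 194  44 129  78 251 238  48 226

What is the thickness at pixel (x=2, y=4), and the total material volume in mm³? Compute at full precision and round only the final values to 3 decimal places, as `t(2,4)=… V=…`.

span = t_max - t_min = 2.27 - 0.59 = 1.680
L(2,4) = 11, L_eff = 1 - 11/255 = 0.956863 (inverted)
t(2,4) = 2.27 - 1.680·0.956863 = 0.662
Σt over all 10·11 pixels = 159.876
V = pitch²·Σt = 1.97²·159.876 = 620.463

t(2,4)=0.662 V=620.463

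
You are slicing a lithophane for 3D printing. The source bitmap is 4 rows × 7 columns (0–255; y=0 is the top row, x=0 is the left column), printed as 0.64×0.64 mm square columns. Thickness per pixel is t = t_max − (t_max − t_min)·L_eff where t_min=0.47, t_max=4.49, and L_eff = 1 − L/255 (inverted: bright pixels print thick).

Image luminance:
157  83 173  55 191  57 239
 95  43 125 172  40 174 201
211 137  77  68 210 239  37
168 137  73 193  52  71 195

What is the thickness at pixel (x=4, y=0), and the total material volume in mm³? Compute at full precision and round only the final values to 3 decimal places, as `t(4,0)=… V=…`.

t(4,0)=3.481 V=29.108

span = t_max - t_min = 4.49 - 0.47 = 4.020
L(4,0) = 191, L_eff = 1 - 191/255 = 0.250980 (inverted)
t(4,0) = 4.49 - 4.020·0.250980 = 3.481
Σt over all 4·7 pixels = 302021/4250 ≈ 71.0637647
V = pitch²·Σt = 0.64²·302021/4250 = 29.108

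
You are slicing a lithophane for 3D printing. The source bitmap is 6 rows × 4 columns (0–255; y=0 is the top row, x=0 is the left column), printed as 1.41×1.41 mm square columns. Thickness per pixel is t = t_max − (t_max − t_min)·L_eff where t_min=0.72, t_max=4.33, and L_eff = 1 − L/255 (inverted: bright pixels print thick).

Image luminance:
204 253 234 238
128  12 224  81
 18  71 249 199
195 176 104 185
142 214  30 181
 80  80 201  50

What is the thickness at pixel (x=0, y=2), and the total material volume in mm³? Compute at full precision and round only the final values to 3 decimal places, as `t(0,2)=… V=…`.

span = t_max - t_min = 4.33 - 0.72 = 3.610
L(0,2) = 18, L_eff = 1 - 18/255 = 0.929412 (inverted)
t(0,2) = 4.33 - 3.610·0.929412 = 0.975
Σt over all 6·4 pixels = 573943/8500 ≈ 67.5227059
V = pitch²·Σt = 1.41²·573943/8500 = 134.242

t(0,2)=0.975 V=134.242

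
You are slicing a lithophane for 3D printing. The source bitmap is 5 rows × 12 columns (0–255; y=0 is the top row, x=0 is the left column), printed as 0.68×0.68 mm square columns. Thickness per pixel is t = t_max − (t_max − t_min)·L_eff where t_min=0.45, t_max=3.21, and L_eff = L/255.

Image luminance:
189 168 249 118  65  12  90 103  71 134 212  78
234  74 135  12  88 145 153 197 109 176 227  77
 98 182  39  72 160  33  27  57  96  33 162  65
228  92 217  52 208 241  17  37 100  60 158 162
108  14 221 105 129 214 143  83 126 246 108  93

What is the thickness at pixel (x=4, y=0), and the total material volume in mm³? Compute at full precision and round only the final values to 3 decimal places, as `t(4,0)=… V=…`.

span = t_max - t_min = 3.21 - 0.45 = 2.760
L(4,0) = 65, L_eff = 65/255 = 0.254902
t(4,0) = 3.21 - 2.760·0.254902 = 2.506
Σt over all 5·12 pixels = 241329/2125 ≈ 113.5665882
V = pitch²·Σt = 0.68²·241329/2125 = 52.513

t(4,0)=2.506 V=52.513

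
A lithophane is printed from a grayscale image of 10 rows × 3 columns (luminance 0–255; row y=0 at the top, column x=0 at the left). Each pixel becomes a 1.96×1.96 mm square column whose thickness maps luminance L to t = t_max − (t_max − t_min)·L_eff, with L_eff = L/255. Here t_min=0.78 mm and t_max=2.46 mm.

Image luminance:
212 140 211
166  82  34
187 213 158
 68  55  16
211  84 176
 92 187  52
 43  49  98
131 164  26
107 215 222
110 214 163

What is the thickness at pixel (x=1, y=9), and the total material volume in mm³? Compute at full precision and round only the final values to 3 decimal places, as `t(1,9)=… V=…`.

t(1,9)=1.050 V=185.158

span = t_max - t_min = 2.46 - 0.78 = 1.680
L(1,9) = 214, L_eff = 214/255 = 0.839216
t(1,9) = 2.46 - 1.680·0.839216 = 1.050
Σt over all 10·3 pixels = 102421/2125 ≈ 48.1981176
V = pitch²·Σt = 1.96²·102421/2125 = 185.158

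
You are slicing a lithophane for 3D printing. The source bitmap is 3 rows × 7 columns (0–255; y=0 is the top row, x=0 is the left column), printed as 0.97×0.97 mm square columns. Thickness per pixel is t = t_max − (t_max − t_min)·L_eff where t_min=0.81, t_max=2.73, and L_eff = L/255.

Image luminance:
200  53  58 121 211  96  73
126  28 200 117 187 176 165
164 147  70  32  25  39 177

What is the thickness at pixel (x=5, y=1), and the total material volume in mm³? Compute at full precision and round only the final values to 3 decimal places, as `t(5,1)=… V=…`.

span = t_max - t_min = 2.73 - 0.81 = 1.920
L(5,1) = 176, L_eff = 176/255 = 0.690196
t(5,1) = 2.73 - 1.920·0.690196 = 1.405
Σt over all 3·7 pixels = 38.77
V = pitch²·Σt = 0.97²·38.77 = 36.479

t(5,1)=1.405 V=36.479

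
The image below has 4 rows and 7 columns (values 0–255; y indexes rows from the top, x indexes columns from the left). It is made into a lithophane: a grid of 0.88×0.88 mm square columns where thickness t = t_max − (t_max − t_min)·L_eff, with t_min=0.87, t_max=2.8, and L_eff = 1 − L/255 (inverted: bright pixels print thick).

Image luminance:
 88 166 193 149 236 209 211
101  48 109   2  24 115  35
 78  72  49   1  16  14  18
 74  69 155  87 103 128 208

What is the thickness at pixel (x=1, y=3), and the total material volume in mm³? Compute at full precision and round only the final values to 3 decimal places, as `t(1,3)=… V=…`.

t(1,3)=1.392 V=35.029

span = t_max - t_min = 2.8 - 0.87 = 1.930
L(1,3) = 69, L_eff = 1 - 69/255 = 0.729412 (inverted)
t(1,3) = 2.8 - 1.930·0.729412 = 1.392
Σt over all 4·7 pixels = 576737/12750 ≈ 45.2342745
V = pitch²·Σt = 0.88²·576737/12750 = 35.029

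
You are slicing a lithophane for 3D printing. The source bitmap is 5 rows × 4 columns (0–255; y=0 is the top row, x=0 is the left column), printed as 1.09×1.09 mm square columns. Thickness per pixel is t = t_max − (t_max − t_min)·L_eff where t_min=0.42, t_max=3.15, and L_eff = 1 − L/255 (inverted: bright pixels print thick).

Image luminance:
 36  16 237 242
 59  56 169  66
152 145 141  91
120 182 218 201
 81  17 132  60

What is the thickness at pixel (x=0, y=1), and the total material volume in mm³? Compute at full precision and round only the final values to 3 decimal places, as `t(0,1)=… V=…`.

t(0,1)=1.052 V=40.774

span = t_max - t_min = 3.15 - 0.42 = 2.730
L(0,1) = 59, L_eff = 1 - 59/255 = 0.768627 (inverted)
t(0,1) = 3.15 - 2.730·0.768627 = 1.052
Σt over all 5·4 pixels = 291711/8500 ≈ 34.3189412
V = pitch²·Σt = 1.09²·291711/8500 = 40.774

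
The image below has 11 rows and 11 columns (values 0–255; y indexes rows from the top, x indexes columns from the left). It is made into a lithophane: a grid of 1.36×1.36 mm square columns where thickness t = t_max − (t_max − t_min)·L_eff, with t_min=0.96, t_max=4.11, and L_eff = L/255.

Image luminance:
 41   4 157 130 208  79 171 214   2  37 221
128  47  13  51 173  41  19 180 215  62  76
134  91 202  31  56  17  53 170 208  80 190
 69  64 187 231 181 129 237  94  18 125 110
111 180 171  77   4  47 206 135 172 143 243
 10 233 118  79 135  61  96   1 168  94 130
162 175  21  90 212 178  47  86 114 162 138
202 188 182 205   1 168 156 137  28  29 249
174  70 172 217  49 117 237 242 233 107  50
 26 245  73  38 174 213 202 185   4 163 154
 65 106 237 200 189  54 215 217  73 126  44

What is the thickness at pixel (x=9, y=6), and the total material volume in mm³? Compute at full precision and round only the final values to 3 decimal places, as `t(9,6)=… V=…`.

span = t_max - t_min = 4.11 - 0.96 = 3.150
L(9,6) = 162, L_eff = 162/255 = 0.635294
t(9,6) = 4.11 - 3.150·0.635294 = 2.109
Σt over all 11·11 pixels = 263523/850 ≈ 310.0270588
V = pitch²·Σt = 1.36²·263523/850 = 573.426

t(9,6)=2.109 V=573.426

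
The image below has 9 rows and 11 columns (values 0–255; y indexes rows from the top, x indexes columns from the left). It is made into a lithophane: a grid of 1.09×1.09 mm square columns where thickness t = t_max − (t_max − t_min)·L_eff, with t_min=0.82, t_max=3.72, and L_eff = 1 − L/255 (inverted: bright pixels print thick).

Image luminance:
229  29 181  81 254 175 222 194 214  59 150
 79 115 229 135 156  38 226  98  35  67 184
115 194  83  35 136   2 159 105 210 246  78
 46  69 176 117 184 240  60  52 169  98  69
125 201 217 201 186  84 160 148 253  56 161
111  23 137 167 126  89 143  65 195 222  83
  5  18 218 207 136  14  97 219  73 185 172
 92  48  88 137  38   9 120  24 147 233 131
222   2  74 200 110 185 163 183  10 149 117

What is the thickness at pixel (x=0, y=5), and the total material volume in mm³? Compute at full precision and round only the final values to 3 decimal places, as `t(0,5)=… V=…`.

t(0,5)=2.082 V=269.022

span = t_max - t_min = 3.72 - 0.82 = 2.900
L(0,5) = 111, L_eff = 1 - 111/255 = 0.564706 (inverted)
t(0,5) = 3.72 - 2.900·0.564706 = 2.082
Σt over all 9·11 pixels = 577397/2550 ≈ 226.4301961
V = pitch²·Σt = 1.09²·577397/2550 = 269.022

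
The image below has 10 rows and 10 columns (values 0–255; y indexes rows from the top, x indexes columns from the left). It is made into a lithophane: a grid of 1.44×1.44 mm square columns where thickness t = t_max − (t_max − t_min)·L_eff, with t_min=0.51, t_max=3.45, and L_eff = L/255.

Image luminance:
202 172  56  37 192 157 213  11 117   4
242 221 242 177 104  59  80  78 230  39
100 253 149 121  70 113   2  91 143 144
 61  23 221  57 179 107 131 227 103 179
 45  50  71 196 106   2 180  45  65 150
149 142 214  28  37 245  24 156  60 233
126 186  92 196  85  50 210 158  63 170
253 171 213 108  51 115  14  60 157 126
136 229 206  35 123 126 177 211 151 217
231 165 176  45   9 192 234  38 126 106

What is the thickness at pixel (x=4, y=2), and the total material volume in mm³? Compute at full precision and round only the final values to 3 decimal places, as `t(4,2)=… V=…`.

t(4,2)=2.643 V=408.373

span = t_max - t_min = 3.45 - 0.51 = 2.940
L(4,2) = 70, L_eff = 70/255 = 0.274510
t(4,2) = 3.45 - 2.940·0.274510 = 2.643
Σt over all 10·10 pixels = 418496/2125 ≈ 196.9392941
V = pitch²·Σt = 1.44²·418496/2125 = 408.373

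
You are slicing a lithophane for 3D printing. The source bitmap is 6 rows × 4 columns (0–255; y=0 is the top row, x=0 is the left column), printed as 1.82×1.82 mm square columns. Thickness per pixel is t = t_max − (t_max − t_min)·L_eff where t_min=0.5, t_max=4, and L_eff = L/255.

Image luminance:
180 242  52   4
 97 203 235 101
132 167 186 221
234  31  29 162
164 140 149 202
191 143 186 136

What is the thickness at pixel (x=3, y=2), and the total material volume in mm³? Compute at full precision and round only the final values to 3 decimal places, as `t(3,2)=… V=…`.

span = t_max - t_min = 4 - 0.5 = 3.500
L(3,2) = 221, L_eff = 221/255 = 0.866667
t(3,2) = 4 - 3.500·0.866667 = 0.967
Σt over all 6·4 pixels = 1403/30 ≈ 46.7666667
V = pitch²·Σt = 1.82²·1403/30 = 154.910

t(3,2)=0.967 V=154.910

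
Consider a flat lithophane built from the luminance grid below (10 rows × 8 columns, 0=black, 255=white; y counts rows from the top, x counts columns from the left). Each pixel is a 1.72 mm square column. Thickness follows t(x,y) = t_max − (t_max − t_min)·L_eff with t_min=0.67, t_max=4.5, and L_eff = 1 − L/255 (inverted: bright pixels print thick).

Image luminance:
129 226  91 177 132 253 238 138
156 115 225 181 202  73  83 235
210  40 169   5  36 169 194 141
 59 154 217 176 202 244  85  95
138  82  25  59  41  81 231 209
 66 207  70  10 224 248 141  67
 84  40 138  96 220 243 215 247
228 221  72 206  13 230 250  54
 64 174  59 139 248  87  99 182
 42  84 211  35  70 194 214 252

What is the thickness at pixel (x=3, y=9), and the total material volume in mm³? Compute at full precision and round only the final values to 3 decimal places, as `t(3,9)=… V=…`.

span = t_max - t_min = 4.5 - 0.67 = 3.830
L(3,9) = 35, L_eff = 1 - 35/255 = 0.862745 (inverted)
t(3,9) = 4.5 - 3.830·0.862745 = 1.196
Σt over all 10·8 pixels = 95933/425 ≈ 225.7247059
V = pitch²·Σt = 1.72²·95933/425 = 667.784

t(3,9)=1.196 V=667.784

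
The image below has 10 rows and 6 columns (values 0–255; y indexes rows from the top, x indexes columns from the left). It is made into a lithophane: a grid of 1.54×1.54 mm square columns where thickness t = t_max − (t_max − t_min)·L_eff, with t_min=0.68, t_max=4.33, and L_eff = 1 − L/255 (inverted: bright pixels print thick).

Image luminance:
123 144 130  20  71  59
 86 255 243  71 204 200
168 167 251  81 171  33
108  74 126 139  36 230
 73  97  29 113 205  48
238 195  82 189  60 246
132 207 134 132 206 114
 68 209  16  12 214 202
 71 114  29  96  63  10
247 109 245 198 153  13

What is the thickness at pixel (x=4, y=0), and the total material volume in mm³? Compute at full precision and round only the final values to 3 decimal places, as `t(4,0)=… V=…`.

span = t_max - t_min = 4.33 - 0.68 = 3.650
L(4,0) = 71, L_eff = 1 - 71/255 = 0.721569 (inverted)
t(4,0) = 4.33 - 3.650·0.721569 = 1.696
Σt over all 10·6 pixels = 774487/5100 ≈ 151.8601961
V = pitch²·Σt = 1.54²·774487/5100 = 360.152

t(4,0)=1.696 V=360.152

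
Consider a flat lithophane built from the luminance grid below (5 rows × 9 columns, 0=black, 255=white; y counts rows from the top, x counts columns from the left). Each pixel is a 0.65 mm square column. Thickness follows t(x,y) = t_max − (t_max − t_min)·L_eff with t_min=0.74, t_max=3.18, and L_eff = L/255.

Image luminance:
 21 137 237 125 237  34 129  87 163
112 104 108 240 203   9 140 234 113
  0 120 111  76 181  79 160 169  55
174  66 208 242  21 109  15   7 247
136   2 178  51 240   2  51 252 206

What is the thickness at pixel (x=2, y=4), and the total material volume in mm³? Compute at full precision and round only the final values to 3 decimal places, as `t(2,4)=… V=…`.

span = t_max - t_min = 3.18 - 0.74 = 2.440
L(2,4) = 178, L_eff = 178/255 = 0.698039
t(2,4) = 3.18 - 2.440·0.698039 = 1.477
Σt over all 5·9 pixels = 1142423/12750 ≈ 89.6018039
V = pitch²·Σt = 0.65²·1142423/12750 = 37.857

t(2,4)=1.477 V=37.857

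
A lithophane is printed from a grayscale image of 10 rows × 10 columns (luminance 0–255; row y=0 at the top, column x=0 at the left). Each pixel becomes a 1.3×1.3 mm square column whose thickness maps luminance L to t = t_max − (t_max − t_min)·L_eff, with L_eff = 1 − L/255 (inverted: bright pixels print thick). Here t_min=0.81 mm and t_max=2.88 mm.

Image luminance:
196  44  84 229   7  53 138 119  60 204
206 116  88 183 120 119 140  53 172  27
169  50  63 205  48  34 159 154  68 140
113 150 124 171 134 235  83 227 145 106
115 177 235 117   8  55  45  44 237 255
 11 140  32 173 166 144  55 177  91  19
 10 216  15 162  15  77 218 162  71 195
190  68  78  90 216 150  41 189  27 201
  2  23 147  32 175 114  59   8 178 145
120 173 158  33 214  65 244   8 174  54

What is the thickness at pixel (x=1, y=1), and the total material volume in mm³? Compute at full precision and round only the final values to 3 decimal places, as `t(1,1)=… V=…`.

t(1,1)=1.752 V=298.072

span = t_max - t_min = 2.88 - 0.81 = 2.070
L(1,1) = 116, L_eff = 1 - 116/255 = 0.545098 (inverted)
t(1,1) = 2.88 - 2.070·0.545098 = 1.752
Σt over all 10·10 pixels = 1499181/8500 ≈ 176.3742353
V = pitch²·Σt = 1.3²·1499181/8500 = 298.072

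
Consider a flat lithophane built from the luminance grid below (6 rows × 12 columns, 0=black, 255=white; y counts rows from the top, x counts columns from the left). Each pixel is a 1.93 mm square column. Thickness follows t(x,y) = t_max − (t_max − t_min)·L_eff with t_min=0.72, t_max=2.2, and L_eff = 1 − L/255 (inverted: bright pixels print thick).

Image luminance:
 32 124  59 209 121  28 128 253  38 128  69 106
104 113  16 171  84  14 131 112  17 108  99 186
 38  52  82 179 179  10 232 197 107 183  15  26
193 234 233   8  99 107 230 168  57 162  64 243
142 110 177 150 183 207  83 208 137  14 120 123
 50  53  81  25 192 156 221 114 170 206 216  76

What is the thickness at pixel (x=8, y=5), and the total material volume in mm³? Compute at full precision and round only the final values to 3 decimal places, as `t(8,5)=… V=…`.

t(8,5)=1.707 V=382.525

span = t_max - t_min = 2.2 - 0.72 = 1.480
L(8,5) = 170, L_eff = 1 - 170/255 = 0.333333 (inverted)
t(8,5) = 2.2 - 1.480·0.333333 = 1.707
Σt over all 6·12 pixels = 654674/6375 ≈ 102.6939608
V = pitch²·Σt = 1.93²·654674/6375 = 382.525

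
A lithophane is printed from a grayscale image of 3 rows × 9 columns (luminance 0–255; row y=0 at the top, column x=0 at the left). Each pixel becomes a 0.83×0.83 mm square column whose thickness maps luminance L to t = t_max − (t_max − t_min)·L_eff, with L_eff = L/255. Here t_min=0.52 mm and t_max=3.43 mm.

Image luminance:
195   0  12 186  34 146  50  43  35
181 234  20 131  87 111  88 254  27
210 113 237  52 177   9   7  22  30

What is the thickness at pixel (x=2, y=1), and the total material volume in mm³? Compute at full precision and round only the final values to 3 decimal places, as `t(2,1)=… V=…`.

t(2,1)=3.202 V=42.644

span = t_max - t_min = 3.43 - 0.52 = 2.910
L(2,1) = 20, L_eff = 20/255 = 0.078431
t(2,1) = 3.43 - 2.910·0.078431 = 3.202
Σt over all 3·9 pixels = 263079/4250 ≈ 61.9009412
V = pitch²·Σt = 0.83²·263079/4250 = 42.644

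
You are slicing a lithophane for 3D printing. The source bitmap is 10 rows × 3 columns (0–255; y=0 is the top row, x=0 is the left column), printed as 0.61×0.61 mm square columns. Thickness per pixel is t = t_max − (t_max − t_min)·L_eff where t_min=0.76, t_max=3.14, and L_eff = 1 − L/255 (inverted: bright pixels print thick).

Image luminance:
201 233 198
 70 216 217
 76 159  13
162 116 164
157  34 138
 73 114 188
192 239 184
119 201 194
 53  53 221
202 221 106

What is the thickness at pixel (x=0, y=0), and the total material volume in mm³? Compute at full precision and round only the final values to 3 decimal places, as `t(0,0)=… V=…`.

span = t_max - t_min = 3.14 - 0.76 = 2.380
L(0,0) = 201, L_eff = 1 - 201/255 = 0.211765 (inverted)
t(0,0) = 3.14 - 2.380·0.211765 = 2.636
Σt over all 10·3 pixels = 24349/375 ≈ 64.9306667
V = pitch²·Σt = 0.61²·24349/375 = 24.161

t(0,0)=2.636 V=24.161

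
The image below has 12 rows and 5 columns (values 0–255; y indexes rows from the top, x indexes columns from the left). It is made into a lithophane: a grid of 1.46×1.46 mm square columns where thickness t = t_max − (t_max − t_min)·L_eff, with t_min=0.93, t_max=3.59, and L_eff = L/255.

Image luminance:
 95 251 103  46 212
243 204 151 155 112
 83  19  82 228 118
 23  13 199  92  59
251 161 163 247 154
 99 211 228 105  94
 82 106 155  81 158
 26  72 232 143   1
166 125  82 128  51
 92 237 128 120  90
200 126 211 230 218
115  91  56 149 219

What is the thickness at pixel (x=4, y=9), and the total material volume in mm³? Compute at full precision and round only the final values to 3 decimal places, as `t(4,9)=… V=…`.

t(4,9)=2.651 V=279.239

span = t_max - t_min = 3.59 - 0.93 = 2.660
L(4,9) = 90, L_eff = 90/255 = 0.352941
t(4,9) = 3.59 - 2.660·0.352941 = 2.651
Σt over all 12·5 pixels = 556749/4250 ≈ 130.9997647
V = pitch²·Σt = 1.46²·556749/4250 = 279.239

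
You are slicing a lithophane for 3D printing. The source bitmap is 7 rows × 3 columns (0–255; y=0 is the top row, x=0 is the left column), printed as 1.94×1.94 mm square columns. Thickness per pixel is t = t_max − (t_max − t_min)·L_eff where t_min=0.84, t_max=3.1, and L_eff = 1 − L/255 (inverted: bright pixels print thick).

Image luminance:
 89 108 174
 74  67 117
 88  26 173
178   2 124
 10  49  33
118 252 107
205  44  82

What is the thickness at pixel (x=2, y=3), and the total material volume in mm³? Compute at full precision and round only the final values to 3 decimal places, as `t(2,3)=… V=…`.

span = t_max - t_min = 3.1 - 0.84 = 2.260
L(2,3) = 124, L_eff = 1 - 124/255 = 0.513725 (inverted)
t(2,3) = 3.1 - 2.260·0.513725 = 1.939
Σt over all 7·3 pixels = 46447/1275 ≈ 36.4290196
V = pitch²·Σt = 1.94²·46447/1275 = 137.104

t(2,3)=1.939 V=137.104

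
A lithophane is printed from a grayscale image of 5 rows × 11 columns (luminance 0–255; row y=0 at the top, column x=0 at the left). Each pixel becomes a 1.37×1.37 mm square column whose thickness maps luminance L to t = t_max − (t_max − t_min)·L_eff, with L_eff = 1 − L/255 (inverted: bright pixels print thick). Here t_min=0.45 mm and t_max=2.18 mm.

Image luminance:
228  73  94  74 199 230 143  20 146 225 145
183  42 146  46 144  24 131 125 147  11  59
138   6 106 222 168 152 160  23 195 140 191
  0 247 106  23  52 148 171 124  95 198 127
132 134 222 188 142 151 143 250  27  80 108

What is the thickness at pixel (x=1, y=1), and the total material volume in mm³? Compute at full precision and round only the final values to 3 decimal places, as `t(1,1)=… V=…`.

t(1,1)=0.735 V=135.639

span = t_max - t_min = 2.18 - 0.45 = 1.730
L(1,1) = 42, L_eff = 1 - 42/255 = 0.835294 (inverted)
t(1,1) = 2.18 - 1.730·0.835294 = 0.735
Σt over all 5·11 pixels = 108401/1500 ≈ 72.2673333
V = pitch²·Σt = 1.37²·108401/1500 = 135.639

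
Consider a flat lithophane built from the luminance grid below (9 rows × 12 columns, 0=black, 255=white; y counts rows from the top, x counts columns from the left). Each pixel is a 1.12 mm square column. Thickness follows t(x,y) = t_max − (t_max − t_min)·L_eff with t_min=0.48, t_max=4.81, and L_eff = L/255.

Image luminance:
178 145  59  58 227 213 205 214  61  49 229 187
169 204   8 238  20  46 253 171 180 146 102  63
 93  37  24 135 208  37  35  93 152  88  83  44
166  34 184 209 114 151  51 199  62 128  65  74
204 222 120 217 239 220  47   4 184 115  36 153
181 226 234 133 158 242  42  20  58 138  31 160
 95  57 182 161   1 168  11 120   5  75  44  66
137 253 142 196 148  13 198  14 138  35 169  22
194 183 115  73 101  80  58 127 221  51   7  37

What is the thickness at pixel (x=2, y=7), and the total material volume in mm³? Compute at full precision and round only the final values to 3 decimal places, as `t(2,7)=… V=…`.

t(2,7)=2.399 V=375.329

span = t_max - t_min = 4.81 - 0.48 = 4.330
L(2,7) = 142, L_eff = 142/255 = 0.556863
t(2,7) = 4.81 - 4.330·0.556863 = 2.399
Σt over all 9·12 pixels = 635822/2125 ≈ 299.2103529
V = pitch²·Σt = 1.12²·635822/2125 = 375.329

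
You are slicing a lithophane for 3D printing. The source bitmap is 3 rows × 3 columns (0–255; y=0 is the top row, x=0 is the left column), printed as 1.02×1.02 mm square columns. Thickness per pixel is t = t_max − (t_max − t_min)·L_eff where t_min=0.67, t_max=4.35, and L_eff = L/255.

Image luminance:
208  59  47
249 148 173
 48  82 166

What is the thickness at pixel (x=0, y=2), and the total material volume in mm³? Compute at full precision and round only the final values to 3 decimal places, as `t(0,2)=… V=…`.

t(0,2)=3.657 V=23.015

span = t_max - t_min = 4.35 - 0.67 = 3.680
L(0,2) = 48, L_eff = 48/255 = 0.188235
t(0,2) = 4.35 - 3.680·0.188235 = 3.657
Σt over all 3·3 pixels = 112817/5100 ≈ 22.1209804
V = pitch²·Σt = 1.02²·112817/5100 = 23.015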